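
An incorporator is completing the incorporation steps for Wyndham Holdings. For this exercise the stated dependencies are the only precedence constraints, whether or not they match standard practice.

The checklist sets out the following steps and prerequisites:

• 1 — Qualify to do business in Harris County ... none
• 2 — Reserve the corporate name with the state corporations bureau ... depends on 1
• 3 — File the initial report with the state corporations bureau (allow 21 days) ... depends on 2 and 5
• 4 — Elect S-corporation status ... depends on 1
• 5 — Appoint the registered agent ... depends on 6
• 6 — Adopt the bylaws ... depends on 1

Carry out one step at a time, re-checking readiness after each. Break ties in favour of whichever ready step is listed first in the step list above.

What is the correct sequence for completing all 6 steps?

1 has no prerequisites → 1 first.
Ready: 2, 4 and 6. 2 is listed earlier → 2.
4 and 6 are both available; 4 is listed earlier → 4.
That leaves 6 as the only ready step → 6.
5 needed 6, now all done → 5.
3 needed 2 and 5, now all done → 3.

1, 2, 4, 6, 5, 3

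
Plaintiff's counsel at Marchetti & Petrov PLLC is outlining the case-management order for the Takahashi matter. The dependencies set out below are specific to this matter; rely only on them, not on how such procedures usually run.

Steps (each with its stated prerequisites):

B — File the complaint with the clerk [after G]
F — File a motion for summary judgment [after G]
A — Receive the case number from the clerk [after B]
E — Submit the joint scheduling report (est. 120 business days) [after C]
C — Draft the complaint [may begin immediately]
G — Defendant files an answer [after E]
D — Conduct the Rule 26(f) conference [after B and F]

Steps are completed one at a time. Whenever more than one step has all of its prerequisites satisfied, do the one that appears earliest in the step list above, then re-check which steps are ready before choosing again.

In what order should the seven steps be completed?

C E G B F A D

Only C has no prerequisites, so it is first.
E needed C, now all done → E.
That leaves G as the only ready step → G.
Now B and F have their prerequisites met. B is listed earlier, so B next.
A now also ready, so the ready set is {F, A}; F is listed earlier → F.
A and D are both available; A is listed earlier → A.
D needed B and F, now all done → D.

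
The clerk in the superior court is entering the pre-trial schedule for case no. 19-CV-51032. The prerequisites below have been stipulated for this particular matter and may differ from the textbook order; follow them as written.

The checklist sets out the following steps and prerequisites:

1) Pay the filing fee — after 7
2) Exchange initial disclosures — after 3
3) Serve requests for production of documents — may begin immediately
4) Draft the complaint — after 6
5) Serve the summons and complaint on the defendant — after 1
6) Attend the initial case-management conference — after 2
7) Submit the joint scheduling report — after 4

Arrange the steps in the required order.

Only 3 has no prerequisites, so it is first.
That leaves 2 as the only ready step → 2.
6 needed 2, now all done → 6.
4 is the only step now ready → 4.
7 is the only step now ready → 7.
That leaves 1 as the only ready step → 1.
5 needed 1, now all done → 5.

3, 2, 6, 4, 7, 1, 5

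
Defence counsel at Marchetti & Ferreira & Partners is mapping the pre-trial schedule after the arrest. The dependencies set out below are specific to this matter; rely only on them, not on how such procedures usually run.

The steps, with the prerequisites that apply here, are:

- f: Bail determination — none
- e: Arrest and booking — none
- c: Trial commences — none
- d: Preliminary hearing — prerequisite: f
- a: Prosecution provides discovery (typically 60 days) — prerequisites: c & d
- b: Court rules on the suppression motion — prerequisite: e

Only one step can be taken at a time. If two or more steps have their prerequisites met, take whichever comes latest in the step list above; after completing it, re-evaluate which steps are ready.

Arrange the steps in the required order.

Nothing is required for c, e and f. c is listed later → c first.
e and f are both available; e is listed later → e.
Ready: b and f. b is listed later → b.
f is the only step now ready → f.
Next only d has its prerequisites met → d.
a is the only step now ready → a.

c, e, b, f, d, a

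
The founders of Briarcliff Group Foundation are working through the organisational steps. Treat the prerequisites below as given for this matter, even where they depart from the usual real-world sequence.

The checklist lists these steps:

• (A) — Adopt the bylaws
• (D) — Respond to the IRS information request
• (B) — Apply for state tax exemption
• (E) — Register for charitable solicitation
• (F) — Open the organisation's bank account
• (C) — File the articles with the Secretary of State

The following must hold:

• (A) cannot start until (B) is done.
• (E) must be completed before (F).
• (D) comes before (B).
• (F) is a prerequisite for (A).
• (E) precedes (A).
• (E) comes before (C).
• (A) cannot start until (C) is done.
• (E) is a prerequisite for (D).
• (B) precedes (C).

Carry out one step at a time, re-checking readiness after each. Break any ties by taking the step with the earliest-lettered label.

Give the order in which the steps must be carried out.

(E) is the only step with nothing outstanding, so it goes first.
(D) and (F) are both available; (D) has the earlier label → (D).
Ready: (B) and (F). (B) has the earlier label → (B).
(C) now also ready, so the ready set is {(C), (F)}; (C) has the earlier label → (C).
(F) needed (E), now all done → (F).
That leaves (A) as the only ready step → (A).

(E), (D), (B), (C), (F), (A)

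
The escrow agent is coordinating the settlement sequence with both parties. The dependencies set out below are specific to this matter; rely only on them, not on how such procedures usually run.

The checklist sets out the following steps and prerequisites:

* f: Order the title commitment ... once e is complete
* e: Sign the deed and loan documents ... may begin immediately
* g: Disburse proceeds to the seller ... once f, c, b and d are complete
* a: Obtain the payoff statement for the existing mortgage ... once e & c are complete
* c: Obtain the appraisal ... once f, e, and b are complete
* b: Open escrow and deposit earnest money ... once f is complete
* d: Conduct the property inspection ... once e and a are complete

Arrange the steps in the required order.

Only e has no prerequisites, so it is first.
That leaves f as the only ready step → f.
b needed f, now all done → b.
Next only c has its prerequisites met → c.
a is the only step now ready → a.
Next only d has its prerequisites met → d.
g needed f, c, b and d, now all done → g.

e, f, b, c, a, d, g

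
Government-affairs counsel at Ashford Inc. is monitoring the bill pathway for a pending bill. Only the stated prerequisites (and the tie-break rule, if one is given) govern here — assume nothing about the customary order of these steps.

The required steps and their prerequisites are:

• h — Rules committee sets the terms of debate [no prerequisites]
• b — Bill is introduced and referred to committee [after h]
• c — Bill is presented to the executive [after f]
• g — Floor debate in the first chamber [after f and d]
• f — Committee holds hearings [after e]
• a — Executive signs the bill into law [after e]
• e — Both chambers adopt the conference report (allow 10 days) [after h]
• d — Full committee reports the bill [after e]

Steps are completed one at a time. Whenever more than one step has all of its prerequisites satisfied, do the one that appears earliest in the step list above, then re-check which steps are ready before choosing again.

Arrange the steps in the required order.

Only h has no prerequisites, so it is first.
Ready: b and e. b is listed earlier → b.
That leaves e as the only ready step → e.
Now f, a and d have their prerequisites met. f is listed earlier, so f next.
Now c, a and d have their prerequisites met. c is listed earlier, so c next.
Ready: a and d. a is listed earlier → a.
That leaves d as the only ready step → d.
g is the only step now ready → g.

h b e f c a d g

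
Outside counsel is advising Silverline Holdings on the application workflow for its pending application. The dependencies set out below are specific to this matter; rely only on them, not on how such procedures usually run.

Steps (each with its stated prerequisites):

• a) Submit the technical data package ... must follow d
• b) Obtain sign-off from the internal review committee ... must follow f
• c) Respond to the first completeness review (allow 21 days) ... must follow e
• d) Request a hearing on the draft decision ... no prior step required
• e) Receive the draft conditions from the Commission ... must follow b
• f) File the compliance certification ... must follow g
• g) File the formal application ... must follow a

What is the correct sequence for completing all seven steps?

d a g f b e c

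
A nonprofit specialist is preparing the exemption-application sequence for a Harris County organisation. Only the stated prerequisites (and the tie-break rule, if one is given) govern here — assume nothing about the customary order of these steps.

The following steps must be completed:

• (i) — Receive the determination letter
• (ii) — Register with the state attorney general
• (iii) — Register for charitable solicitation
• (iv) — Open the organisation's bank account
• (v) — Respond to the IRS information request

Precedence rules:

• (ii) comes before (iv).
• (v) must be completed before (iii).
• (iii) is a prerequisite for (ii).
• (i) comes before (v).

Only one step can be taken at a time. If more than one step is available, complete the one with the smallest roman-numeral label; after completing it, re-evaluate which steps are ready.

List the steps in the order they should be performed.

(i) (v) (iii) (ii) (iv)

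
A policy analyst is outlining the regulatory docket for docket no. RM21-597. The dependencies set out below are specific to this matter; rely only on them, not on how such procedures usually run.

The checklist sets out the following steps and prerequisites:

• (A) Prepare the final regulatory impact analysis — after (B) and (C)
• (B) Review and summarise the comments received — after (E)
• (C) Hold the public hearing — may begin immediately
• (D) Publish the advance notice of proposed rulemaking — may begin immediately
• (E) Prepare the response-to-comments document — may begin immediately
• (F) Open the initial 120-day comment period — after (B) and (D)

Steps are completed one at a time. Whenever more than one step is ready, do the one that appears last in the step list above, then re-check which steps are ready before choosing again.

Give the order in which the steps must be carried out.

(E), (D), (C), (B), (F), (A)

(E), (D) and (C) have no prerequisites; (E) is listed later, so (E) is first.
(B) now also ready, so the ready set is {(D), (C), (B)}; (D) is listed later → (D).
Now (C) and (B) have their prerequisites met. (C) is listed later, so (C) next.
(B) needed (E), now all done → (B).
(F) and (A) are both available; (F) is listed later → (F).
(A) is the only step now ready → (A).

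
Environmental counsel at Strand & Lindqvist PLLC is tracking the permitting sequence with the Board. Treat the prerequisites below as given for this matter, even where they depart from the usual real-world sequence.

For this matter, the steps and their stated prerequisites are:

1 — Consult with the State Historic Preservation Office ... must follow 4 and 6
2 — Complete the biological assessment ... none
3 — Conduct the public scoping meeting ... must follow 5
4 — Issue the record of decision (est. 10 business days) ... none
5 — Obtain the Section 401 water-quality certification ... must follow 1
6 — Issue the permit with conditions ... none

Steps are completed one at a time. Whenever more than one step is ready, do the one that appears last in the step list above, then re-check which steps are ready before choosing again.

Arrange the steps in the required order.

6, 4, 2, 1, 5, 3

6, 4 and 2 have no prerequisites; 6 is listed later, so 6 is first.
Ready: 4 and 2. 4 is listed later → 4.
Ready: 2 and 1. 2 is listed later → 2.
That leaves 1 as the only ready step → 1.
5 is the only step now ready → 5.
3 needed 5, now all done → 3.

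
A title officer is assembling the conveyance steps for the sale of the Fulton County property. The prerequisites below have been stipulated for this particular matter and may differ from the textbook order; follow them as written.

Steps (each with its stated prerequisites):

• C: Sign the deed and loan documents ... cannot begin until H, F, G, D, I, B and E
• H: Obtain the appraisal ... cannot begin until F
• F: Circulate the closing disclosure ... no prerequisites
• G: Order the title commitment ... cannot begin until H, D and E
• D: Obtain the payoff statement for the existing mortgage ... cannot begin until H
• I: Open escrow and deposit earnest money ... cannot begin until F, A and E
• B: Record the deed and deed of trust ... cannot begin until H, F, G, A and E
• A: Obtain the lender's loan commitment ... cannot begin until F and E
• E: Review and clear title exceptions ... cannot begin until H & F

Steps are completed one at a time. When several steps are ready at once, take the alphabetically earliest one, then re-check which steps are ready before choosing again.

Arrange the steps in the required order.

F → H → D → E → A → G → B → I → C

F has no prerequisites → F first.
H needed F, now all done → H.
D and E are both available; D has the earlier label → D.
E is the only step now ready → E.
Now A and G have their prerequisites met. A has the earlier label, so A next.
Now G and I have their prerequisites met. G has the earlier label, so G next.
B now also ready, so the ready set is {B, I}; B has the earlier label → B.
I needed A, E and F, now all done → I.
C needed B, D, E, F, G, H and I, now all done → C.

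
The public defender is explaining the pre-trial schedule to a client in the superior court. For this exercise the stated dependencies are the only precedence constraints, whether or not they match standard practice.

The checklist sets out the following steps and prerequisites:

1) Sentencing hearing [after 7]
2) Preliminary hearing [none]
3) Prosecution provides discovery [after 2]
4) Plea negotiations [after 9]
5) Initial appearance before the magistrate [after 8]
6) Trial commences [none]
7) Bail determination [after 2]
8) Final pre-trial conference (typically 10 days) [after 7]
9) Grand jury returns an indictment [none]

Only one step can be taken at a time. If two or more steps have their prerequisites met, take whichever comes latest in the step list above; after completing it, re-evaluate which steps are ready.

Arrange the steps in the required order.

Nothing is required for 9, 6 and 2. 9 is listed later → 9 first.
6, 4 and 2 are all available; 6 is listed later → 6.
Ready: 4 and 2. 4 is listed later → 4.
Next only 2 has its prerequisites met → 2.
7 and 3 are both available; 7 is listed later → 7.
8 and 1 now also ready, so the ready set is {8, 3, 1}; 8 is listed later → 8.
5, 3 and 1 are all available; 5 is listed later → 5.
3 and 1 are both available; 3 is listed later → 3.
That leaves 1 as the only ready step → 1.

9 6 4 2 7 8 5 3 1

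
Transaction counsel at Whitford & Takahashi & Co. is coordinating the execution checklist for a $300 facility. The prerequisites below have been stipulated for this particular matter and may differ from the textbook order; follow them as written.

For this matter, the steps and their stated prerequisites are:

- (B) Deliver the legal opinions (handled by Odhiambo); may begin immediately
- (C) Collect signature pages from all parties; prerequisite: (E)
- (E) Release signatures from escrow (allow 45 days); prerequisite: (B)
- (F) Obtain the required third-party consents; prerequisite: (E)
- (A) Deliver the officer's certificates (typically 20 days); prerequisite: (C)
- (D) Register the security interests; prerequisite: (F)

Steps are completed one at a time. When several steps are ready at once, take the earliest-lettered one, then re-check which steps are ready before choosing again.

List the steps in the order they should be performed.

Only (B) has no prerequisites, so it is first.
(E) needed (B), now all done → (E).
Ready: (C) and (F). (C) has the earlier label → (C).
(A) now also ready, so the ready set is {(A), (F)}; (A) has the earlier label → (A).
(F) needed (E), now all done → (F).
(D) needed (F), now all done → (D).

(B), (E), (C), (A), (F), (D)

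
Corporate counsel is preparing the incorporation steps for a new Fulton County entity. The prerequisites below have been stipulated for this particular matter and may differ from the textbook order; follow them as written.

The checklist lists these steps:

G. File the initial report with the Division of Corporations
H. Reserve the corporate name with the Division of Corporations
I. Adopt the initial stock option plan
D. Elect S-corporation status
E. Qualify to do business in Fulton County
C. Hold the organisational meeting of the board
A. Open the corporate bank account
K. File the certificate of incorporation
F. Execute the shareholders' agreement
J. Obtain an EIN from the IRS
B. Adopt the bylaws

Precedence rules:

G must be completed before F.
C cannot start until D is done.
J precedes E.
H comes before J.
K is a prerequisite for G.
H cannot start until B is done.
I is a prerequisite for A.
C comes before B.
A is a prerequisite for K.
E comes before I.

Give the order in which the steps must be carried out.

D, C, B, H, J, E, I, A, K, G, F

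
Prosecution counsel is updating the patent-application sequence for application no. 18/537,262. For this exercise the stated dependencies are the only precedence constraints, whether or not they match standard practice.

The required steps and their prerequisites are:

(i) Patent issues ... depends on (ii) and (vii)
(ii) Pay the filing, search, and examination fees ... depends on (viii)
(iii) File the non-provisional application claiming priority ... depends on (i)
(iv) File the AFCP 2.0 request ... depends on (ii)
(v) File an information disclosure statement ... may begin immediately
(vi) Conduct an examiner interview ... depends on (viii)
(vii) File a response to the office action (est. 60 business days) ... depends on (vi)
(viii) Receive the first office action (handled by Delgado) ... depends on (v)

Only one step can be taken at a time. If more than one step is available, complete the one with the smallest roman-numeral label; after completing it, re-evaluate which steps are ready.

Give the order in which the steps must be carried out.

(v) is the only step with nothing outstanding, so it goes first.
That leaves (viii) as the only ready step → (viii).
Ready: (ii) and (vi). (ii) has the earlier label → (ii).
Now (iv) and (vi) have their prerequisites met. (iv) has the earlier label, so (iv) next.
(vi) needed (viii), now all done → (vi).
(vii) needed (vi), now all done → (vii).
(i) needed (ii) and (vii), now all done → (i).
(iii) needed (i), now all done → (iii).

(v) (viii) (ii) (iv) (vi) (vii) (i) (iii)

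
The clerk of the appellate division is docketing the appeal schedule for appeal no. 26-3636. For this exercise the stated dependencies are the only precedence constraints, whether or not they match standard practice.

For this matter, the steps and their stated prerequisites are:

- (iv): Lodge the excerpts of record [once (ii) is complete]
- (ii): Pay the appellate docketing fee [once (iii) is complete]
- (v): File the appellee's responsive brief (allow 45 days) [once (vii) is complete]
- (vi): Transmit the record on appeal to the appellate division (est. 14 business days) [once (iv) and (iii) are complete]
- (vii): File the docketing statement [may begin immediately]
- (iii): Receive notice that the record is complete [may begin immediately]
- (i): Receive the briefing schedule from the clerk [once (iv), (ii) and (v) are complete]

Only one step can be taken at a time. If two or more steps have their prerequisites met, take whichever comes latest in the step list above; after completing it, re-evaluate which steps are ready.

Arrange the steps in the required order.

(iii) (vii) (v) (ii) (iv) (i) (vi)

Nothing is required for (iii) and (vii). (iii) is listed later → (iii) first.
(vii) and (ii) are both available; (vii) is listed later → (vii).
(v) now also ready, so the ready set is {(v), (ii)}; (v) is listed later → (v).
(ii) needed (iii), now all done → (ii).
Next only (iv) has its prerequisites met → (iv).
Ready: (i) and (vi). (i) is listed later → (i).
(vi) needed (iii) and (iv), now all done → (vi).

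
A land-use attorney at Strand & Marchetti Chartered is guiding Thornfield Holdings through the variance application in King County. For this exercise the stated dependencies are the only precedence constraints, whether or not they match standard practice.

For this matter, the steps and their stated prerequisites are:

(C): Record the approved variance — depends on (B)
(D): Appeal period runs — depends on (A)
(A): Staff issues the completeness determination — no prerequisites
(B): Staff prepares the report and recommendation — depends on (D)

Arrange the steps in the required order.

(A) has no prerequisites → (A) first.
(D) needed (A), now all done → (D).
(B) needed (D), now all done → (B).
(C) needed (B), now all done → (C).

(A) (D) (B) (C)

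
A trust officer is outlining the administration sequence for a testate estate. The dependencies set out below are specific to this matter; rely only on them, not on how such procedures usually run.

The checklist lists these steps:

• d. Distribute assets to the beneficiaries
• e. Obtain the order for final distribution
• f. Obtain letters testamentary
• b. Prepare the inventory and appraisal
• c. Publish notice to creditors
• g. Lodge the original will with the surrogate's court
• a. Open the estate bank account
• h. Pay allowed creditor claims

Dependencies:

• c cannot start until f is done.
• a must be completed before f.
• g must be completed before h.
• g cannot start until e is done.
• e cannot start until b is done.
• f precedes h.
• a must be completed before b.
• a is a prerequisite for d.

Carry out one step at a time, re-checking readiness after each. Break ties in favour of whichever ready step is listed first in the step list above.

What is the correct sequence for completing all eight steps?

Only a has no prerequisites, so it is first.
Now d, f and b have their prerequisites met. d is listed earlier, so d next.
Ready: f and b. f is listed earlier → f.
Ready: b and c. b is listed earlier → b.
Ready: e and c. e is listed earlier → e.
g now also ready, so the ready set is {c, g}; c is listed earlier → c.
g needed e, now all done → g.
That leaves h as the only ready step → h.

a, d, f, b, e, c, g, h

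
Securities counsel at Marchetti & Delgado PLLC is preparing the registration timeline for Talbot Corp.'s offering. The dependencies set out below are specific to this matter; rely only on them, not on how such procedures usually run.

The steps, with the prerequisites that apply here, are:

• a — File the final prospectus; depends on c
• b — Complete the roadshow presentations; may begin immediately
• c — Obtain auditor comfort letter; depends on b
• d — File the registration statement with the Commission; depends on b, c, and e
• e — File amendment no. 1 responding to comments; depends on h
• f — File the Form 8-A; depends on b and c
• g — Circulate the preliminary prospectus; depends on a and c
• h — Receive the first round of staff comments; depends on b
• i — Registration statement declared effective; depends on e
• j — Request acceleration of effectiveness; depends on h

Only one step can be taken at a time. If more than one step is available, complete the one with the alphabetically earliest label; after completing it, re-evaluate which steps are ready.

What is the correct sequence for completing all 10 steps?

b → c → a → f → g → h → e → d → i → j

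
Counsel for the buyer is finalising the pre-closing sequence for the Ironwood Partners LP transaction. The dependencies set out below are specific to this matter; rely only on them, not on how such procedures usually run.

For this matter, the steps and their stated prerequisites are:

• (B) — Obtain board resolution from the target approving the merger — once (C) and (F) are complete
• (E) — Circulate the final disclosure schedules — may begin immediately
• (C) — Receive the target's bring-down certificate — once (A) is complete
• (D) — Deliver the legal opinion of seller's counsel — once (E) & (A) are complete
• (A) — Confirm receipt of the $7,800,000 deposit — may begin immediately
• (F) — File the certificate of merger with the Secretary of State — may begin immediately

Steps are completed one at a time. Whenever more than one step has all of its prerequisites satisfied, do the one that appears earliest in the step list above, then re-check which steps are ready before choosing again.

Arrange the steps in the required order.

Nothing is required for (E), (A) and (F). (E) is listed earlier → (E) first.
Ready: (A) and (F). (A) is listed earlier → (A).
(C), (D) and (F) are all available; (C) is listed earlier → (C).
Now (D) and (F) have their prerequisites met. (D) is listed earlier, so (D) next.
That leaves (F) as the only ready step → (F).
Next only (B) has its prerequisites met → (B).

(E) (A) (C) (D) (F) (B)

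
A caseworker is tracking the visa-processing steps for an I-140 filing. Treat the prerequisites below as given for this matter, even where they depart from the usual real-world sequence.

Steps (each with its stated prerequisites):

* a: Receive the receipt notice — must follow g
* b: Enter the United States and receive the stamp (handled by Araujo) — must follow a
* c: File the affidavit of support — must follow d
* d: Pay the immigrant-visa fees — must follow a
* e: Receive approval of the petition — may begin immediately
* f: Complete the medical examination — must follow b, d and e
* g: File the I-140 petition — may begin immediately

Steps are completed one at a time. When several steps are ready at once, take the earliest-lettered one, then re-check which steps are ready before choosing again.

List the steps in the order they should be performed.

e → g → a → b → d → c → f

Nothing is required for e and g. e has the earlier label → e first.
That leaves g as the only ready step → g.
a is the only step now ready → a.
Now b and d have their prerequisites met. b has the earlier label, so b next.
d needed a, now all done → d.
Ready: c and f. c has the earlier label → c.
That leaves f as the only ready step → f.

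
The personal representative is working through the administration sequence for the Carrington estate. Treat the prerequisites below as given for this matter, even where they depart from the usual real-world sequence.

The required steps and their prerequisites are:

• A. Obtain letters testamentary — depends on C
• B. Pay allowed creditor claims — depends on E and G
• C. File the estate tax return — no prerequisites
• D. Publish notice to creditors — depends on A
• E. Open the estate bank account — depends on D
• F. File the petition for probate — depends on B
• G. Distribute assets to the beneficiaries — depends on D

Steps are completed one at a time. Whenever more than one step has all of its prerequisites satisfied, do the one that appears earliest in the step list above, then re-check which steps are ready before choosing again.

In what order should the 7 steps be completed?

C has no prerequisites → C first.
A is the only step now ready → A.
D is the only step now ready → D.
E and G are both available; E is listed earlier → E.
G is the only step now ready → G.
B is the only step now ready → B.
Next only F has its prerequisites met → F.

C, A, D, E, G, B, F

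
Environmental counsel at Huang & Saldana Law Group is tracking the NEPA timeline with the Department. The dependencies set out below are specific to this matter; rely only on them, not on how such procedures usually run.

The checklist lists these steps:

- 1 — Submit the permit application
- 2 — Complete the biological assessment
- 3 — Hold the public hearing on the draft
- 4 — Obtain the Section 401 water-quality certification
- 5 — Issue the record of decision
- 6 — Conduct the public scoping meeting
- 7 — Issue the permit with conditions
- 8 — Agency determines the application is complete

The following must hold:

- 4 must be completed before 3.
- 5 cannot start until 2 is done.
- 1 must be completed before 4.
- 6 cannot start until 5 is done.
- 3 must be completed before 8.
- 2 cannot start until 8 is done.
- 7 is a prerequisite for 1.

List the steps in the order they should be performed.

7 is the only step with nothing outstanding, so it goes first.
1 needed 7, now all done → 1.
4 needed 1, now all done → 4.
3 is the only step now ready → 3.
That leaves 8 as the only ready step → 8.
2 needed 8, now all done → 2.
5 is the only step now ready → 5.
That leaves 6 as the only ready step → 6.

7 1 4 3 8 2 5 6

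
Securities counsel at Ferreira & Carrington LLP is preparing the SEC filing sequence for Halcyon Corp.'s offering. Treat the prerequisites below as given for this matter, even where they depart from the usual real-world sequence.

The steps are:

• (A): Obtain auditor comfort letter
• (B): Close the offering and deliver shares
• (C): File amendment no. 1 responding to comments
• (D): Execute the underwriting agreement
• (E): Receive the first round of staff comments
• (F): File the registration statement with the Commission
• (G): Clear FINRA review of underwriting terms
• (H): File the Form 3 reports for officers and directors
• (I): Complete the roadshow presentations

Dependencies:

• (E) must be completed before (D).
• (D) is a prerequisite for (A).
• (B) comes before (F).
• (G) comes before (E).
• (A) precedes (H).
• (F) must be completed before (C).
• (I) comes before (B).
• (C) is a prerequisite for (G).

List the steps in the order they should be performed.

(I) (B) (F) (C) (G) (E) (D) (A) (H)

(I) has no prerequisites → (I) first.
(B) needed (I), now all done → (B).
Next only (F) has its prerequisites met → (F).
(C) is the only step now ready → (C).
That leaves (G) as the only ready step → (G).
Next only (E) has its prerequisites met → (E).
(D) needed (E), now all done → (D).
Next only (A) has its prerequisites met → (A).
Next only (H) has its prerequisites met → (H).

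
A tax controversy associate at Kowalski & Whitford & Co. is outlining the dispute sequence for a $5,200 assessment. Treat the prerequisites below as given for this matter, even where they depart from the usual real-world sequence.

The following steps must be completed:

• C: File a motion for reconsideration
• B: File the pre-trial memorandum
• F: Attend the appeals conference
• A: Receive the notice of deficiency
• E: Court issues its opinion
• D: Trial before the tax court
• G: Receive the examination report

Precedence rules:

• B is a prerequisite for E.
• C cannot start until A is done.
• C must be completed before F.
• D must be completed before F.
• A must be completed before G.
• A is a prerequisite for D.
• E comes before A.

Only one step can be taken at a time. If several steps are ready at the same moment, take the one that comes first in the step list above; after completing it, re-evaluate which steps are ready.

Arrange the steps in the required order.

Only B has no prerequisites, so it is first.
That leaves E as the only ready step → E.
A needed E, now all done → A.
C, D and G are all available; C is listed earlier → C.
Ready: D and G. D is listed earlier → D.
F now also ready, so the ready set is {F, G}; F is listed earlier → F.
G needed A, now all done → G.

B → E → A → C → D → F → G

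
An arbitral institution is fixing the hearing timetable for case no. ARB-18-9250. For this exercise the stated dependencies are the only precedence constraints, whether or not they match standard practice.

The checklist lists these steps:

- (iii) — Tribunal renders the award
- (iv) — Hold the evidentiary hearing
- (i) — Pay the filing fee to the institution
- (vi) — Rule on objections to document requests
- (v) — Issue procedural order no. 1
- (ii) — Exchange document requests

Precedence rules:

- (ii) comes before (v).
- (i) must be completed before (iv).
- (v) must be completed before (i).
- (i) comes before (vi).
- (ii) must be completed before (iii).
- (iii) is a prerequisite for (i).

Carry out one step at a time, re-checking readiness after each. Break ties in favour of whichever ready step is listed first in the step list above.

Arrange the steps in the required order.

Only (ii) has no prerequisites, so it is first.
Ready: (iii) and (v). (iii) is listed earlier → (iii).
(v) needed (ii), now all done → (v).
That leaves (i) as the only ready step → (i).
Ready: (iv) and (vi). (iv) is listed earlier → (iv).
(vi) needed (i), now all done → (vi).

(ii) (iii) (v) (i) (iv) (vi)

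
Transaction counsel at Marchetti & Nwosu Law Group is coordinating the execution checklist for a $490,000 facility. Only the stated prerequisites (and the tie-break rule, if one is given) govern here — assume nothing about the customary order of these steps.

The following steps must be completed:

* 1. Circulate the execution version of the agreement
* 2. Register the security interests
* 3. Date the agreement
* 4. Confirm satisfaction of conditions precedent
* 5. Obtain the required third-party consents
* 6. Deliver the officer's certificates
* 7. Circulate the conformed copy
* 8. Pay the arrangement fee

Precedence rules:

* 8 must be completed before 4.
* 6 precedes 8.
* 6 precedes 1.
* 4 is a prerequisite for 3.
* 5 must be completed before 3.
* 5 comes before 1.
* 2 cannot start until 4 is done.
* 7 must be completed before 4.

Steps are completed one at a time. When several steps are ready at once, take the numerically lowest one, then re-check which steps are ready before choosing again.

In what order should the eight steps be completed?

5 6 1 7 8 4 2 3

Nothing is required for 5, 6 and 7. 5 has the earlier label → 5 first.
6 and 7 are both available; 6 has the earlier label → 6.
Now 1, 7 and 8 have their prerequisites met. 1 has the earlier label, so 1 next.
7 and 8 are both available; 7 has the earlier label → 7.
Next only 8 has its prerequisites met → 8.
4 needed 7 and 8, now all done → 4.
Ready: 2 and 3. 2 has the earlier label → 2.
3 is the only step now ready → 3.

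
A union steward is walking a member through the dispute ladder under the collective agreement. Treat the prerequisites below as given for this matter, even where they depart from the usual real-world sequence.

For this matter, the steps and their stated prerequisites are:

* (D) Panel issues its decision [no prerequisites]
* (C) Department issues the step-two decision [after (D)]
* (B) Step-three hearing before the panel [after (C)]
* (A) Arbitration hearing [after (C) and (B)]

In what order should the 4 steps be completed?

(D), (C), (B), (A)

Only (D) has no prerequisites, so it is first.
(C) is the only step now ready → (C).
(B) is the only step now ready → (B).
(A) needed (C) and (B), now all done → (A).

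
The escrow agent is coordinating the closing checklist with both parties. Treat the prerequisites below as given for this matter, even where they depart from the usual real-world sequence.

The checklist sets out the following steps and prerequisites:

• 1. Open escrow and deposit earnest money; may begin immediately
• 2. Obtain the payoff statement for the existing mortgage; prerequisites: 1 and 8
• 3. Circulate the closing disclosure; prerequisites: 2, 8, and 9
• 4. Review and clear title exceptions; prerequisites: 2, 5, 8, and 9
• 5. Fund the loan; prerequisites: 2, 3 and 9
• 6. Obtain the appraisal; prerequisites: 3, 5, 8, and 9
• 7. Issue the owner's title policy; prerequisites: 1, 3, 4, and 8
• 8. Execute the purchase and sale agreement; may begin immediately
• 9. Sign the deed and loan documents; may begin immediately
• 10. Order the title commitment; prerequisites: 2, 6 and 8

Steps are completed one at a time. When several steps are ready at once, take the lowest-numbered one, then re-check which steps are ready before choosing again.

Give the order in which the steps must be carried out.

Nothing is required for 1, 8 and 9. 1 has the earlier label → 1 first.
Ready: 8 and 9. 8 has the earlier label → 8.
Ready: 2 and 9. 2 has the earlier label → 2.
9 is the only step now ready → 9.
3 needed 2, 8 and 9, now all done → 3.
5 needed 2, 3 and 9, now all done → 5.
Now 4 and 6 have their prerequisites met. 4 has the earlier label, so 4 next.
7 now also ready, so the ready set is {6, 7}; 6 has the earlier label → 6.
10 now also ready, so the ready set is {7, 10}; 7 has the earlier label → 7.
10 needed 2, 6 and 8, now all done → 10.

1, 8, 2, 9, 3, 5, 4, 6, 7, 10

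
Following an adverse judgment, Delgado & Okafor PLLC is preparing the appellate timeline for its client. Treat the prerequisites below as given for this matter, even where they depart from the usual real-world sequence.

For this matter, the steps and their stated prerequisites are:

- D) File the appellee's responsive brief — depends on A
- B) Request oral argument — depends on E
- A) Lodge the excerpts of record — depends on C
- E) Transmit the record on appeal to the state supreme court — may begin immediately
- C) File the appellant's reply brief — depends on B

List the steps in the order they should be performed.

E → B → C → A → D

E has no prerequisites → E first.
B needed E, now all done → B.
C is the only step now ready → C.
A needed C, now all done → A.
That leaves D as the only ready step → D.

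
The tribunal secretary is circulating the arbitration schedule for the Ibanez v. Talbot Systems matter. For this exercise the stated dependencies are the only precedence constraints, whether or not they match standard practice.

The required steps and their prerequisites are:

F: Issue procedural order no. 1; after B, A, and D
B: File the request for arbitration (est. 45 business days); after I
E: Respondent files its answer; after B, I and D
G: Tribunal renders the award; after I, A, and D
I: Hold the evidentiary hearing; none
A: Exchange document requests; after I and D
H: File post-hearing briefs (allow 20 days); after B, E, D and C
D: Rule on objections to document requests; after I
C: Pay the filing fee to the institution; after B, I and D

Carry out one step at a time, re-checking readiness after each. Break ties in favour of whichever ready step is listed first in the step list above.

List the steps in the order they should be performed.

I, B, D, E, A, F, G, C, H

I is the only step with nothing outstanding, so it goes first.
Now B and D have their prerequisites met. B is listed earlier, so B next.
D needed I, now all done → D.
E, A and C are all available; E is listed earlier → E.
A and C are both available; A is listed earlier → A.
Now F, G and C have their prerequisites met. F is listed earlier, so F next.
Ready: G and C. G is listed earlier → G.
C needed B, I and D, now all done → C.
H is the only step now ready → H.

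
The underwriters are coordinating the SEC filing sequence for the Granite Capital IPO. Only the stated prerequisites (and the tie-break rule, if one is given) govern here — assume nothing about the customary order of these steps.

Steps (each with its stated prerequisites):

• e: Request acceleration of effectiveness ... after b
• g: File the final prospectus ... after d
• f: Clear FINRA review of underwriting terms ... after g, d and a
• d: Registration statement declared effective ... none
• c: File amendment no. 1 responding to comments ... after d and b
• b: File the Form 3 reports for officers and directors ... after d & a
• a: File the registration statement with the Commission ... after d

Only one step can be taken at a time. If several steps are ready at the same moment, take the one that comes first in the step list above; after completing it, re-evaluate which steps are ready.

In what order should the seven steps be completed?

d g a f b e c

d is the only step with nothing outstanding, so it goes first.
g and a are both available; g is listed earlier → g.
a is the only step now ready → a.
f and b are both available; f is listed earlier → f.
b is the only step now ready → b.
e and c are both available; e is listed earlier → e.
That leaves c as the only ready step → c.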